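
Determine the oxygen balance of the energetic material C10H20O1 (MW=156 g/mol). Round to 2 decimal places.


OB = -1600 * (2C + H/2 - O) / MW
Inner = 2*10 + 20/2 - 1 = 29.00
OB = -1600 * 29.00 / 156 = -297.44%


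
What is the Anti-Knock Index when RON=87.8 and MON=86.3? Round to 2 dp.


AKI = (RON + MON) / 2
AKI = (87.8 + 86.3) / 2
AKI = 174.1 / 2 = 87.05


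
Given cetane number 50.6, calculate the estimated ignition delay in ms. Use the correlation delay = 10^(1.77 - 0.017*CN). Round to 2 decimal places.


delay = 10^(1.77 - 0.017*CN)
Exponent = 1.77 - 0.017*50.6 = 0.9098
delay = 10^0.9098 = 8.12 ms


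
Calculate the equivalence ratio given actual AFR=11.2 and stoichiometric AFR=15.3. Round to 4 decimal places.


phi = AFR_stoich / AFR_actual
phi = 15.3 / 11.2 = 1.3661


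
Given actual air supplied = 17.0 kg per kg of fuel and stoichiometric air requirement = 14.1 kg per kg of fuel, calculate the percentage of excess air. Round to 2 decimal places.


Excess air = actual - stoichiometric = 17.0 - 14.1 = 2.90 kg/kg fuel
Excess air % = (excess / stoich) * 100 = (2.90 / 14.1) * 100 = 20.57%


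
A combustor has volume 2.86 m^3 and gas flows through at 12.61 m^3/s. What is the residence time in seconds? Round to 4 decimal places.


tau = V / Q_flow
tau = 2.86 / 12.61 = 0.2268 s


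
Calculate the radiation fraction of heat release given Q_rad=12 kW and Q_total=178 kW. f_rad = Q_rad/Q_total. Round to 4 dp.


f_rad = Q_rad / Q_total
f_rad = 12 / 178 = 0.0674


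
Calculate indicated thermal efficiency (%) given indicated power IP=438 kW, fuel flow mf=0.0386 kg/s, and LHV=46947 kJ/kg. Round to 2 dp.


eta_ith = (IP / (mf * LHV)) * 100
Denominator = 0.0386 * 46947 = 1812.1542 kW
eta_ith = (438 / 1812.1542) * 100 = 24.17%


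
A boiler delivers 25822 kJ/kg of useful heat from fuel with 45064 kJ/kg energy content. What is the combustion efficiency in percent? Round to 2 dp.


Efficiency = (Q_useful / Q_fuel) * 100
Efficiency = (25822 / 45064) * 100
Efficiency = 0.5730 * 100 = 57.30%


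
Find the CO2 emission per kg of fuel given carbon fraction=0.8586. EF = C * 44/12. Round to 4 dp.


EF = C_frac * (M_CO2 / M_C)
EF = 0.8586 * (44/12)
EF = 0.8586 * 3.666667 = 3.1482 kg_CO2/kg_fuel


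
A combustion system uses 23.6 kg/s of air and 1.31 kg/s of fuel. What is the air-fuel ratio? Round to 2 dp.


AFR = m_air / m_fuel
AFR = 23.6 / 1.31 = 18.02


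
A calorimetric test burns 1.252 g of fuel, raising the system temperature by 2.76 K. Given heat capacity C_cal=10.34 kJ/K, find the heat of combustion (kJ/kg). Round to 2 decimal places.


Hc = C_cal * delta_T / m_fuel
Q_released = 10.34 * 2.76 = 28.5384 kJ
m_fuel = 1.252 g = 1.252/1000 kg = 0.001252 kg
Hc = 28.5384 / 0.001252 = 22794.25 kJ/kg


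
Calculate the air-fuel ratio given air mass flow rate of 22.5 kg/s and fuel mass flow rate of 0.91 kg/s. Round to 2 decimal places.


AFR = m_air / m_fuel
AFR = 22.5 / 0.91 = 24.73


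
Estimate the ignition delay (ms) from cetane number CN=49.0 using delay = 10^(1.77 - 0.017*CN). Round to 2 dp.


delay = 10^(1.77 - 0.017*CN)
Exponent = 1.77 - 0.017*49.0 = 0.9370
delay = 10^0.9370 = 8.65 ms


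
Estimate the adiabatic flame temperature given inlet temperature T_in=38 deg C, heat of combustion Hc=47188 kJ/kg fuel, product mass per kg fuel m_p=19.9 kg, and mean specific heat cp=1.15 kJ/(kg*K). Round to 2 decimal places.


T_ad = T_in + Hc / (m_p * cp)
Denominator = 19.9 * 1.15 = 22.8850
Temperature rise = 47188 / 22.8850 = 2061.96 K
T_ad = 38 + 2061.96 = 2099.96 deg C


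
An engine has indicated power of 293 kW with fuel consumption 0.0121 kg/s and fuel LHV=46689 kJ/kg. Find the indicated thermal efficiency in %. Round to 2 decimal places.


eta_ith = (IP / (mf * LHV)) * 100
Denominator = 0.0121 * 46689 = 564.9369 kW
eta_ith = (293 / 564.9369) * 100 = 51.86%


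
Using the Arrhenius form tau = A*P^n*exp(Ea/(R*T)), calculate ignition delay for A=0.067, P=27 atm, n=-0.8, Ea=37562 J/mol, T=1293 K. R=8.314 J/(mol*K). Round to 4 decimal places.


tau = A * P^n * exp(Ea/(R*T))
P^n = 27^(-0.8) = 0.07159933
Ea/(R*T) = 37562/(8.314*1293) = 3.494139
exp(Ea/(R*T)) = 32.921926
tau = 0.067 * 0.07159933 * 32.921926 = 0.1579 ms


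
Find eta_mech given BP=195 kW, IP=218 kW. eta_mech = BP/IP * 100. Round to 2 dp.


eta_mech = (BP / IP) * 100
Ratio = 195 / 218 = 0.8945
eta_mech = 0.8945 * 100 = 89.45%


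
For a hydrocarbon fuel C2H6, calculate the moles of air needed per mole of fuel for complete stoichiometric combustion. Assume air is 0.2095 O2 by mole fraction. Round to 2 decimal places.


Balanced combustion: C2H6 + 3.5 O2 -> 2 CO2 + 3 H2O
O2 needed = C + H/4 = 2 + 6/4 = 3.50 moles
Air moles = O2 / 0.2095 = 3.50 / 0.2095 = 16.71 moles air


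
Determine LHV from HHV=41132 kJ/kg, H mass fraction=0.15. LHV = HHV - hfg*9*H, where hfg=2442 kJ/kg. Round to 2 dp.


LHV = HHV - hfg * 9 * H
Water correction = 2442 * 9 * 0.15 = 3296.700 kJ/kg
LHV = 41132 - 3296.700 = 37835.30 kJ/kg


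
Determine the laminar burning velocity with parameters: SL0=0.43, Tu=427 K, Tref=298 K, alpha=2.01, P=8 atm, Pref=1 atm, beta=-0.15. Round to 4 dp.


SL = SL0 * (Tu/Tref)^alpha * (P/Pref)^beta
T ratio = 427/298 = 1.43288591
(T ratio)^alpha = 1.43288591^2.01 = 2.060560
(P/Pref)^beta = 8^(-0.15) = 0.732043
SL = 0.43 * 2.060560 * 0.732043 = 0.6486 m/s


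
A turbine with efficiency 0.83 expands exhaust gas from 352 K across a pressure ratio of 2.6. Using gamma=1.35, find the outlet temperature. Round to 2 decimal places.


T_out = T_in * (1 - eta * (1 - PR^(-(gamma-1)/gamma)))
Exponent = -(1.35-1)/1.35 = -0.25925926
PR^exp = 2.6^(-0.25925926) = 0.78057442
Factor = 1 - 0.83*(1 - 0.78057442) = 0.81787677
T_out = 352 * 0.81787677 = 287.89 K


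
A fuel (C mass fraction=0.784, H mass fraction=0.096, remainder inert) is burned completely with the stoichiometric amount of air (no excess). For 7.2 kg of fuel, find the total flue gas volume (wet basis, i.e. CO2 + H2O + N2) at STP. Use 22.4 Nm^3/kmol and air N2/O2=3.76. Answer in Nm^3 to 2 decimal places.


Per kg fuel: CO2 = (C/12 kmol)*22.4 = (0.784/12)*22.4 = 1.46347 Nm^3
Per kg fuel: H2O = (H/2 kmol)*22.4 = (0.096/2)*22.4 = 1.07520 Nm^3
O2 needed per kg fuel = C/12 + H/4 = 0.784/12 + 0.096/4 = 0.08933333 kmol
Per kg fuel: N2 = O2*3.76*22.4 = 0.08933333*3.76*22.4 = 7.52401 Nm^3
Total per kg = 1.46347 + 1.07520 + 7.52401 = 10.06268 Nm^3
Total = 10.06268 * 7.2 = 72.45 Nm^3


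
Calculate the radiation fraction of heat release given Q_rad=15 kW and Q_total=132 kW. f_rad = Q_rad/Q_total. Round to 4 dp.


f_rad = Q_rad / Q_total
f_rad = 15 / 132 = 0.1136


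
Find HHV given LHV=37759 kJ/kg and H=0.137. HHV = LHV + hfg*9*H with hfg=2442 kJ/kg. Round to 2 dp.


HHV = LHV + hfg * 9 * H
Water addition = 2442 * 9 * 0.137 = 3010.986 kJ/kg
HHV = 37759 + 3010.986 = 40769.99 kJ/kg


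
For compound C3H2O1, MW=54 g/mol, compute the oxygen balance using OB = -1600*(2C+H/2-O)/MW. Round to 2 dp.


OB = -1600 * (2C + H/2 - O) / MW
Inner = 2*3 + 2/2 - 1 = 6.00
OB = -1600 * 6.00 / 54 = -177.78%


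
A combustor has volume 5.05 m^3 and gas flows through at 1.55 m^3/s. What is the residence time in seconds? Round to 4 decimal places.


tau = V / Q_flow
tau = 5.05 / 1.55 = 3.2581 s


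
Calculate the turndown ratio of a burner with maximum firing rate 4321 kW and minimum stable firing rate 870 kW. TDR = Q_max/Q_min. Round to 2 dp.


TDR = Q_max / Q_min
TDR = 4321 / 870 = 4.97


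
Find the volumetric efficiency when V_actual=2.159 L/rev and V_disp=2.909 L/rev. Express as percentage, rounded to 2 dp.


eta_v = (V_actual / V_disp) * 100
Ratio = 2.159 / 2.909 = 0.7422
eta_v = 0.7422 * 100 = 74.22%


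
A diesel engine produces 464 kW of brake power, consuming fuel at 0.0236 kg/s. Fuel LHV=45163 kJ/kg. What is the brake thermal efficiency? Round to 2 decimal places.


eta_BTE = (BP / (mf * LHV)) * 100
Denominator = 0.0236 * 45163 = 1065.8468 kW
eta_BTE = (464 / 1065.8468) * 100 = 43.53%


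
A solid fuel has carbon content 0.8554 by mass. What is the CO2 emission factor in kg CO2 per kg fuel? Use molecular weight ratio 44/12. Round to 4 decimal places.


EF = C_frac * (M_CO2 / M_C)
EF = 0.8554 * (44/12)
EF = 0.8554 * 3.666667 = 3.1365 kg_CO2/kg_fuel


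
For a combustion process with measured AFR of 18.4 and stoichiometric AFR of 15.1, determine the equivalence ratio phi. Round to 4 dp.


phi = AFR_stoich / AFR_actual
phi = 15.1 / 18.4 = 0.8207


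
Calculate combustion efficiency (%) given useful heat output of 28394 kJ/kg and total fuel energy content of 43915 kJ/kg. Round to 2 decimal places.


Efficiency = (Q_useful / Q_fuel) * 100
Efficiency = (28394 / 43915) * 100
Efficiency = 0.6466 * 100 = 64.66%


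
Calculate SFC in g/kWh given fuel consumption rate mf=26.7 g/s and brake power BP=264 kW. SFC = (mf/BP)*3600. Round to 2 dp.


SFC = (mf / BP) * 3600
Rate = 26.7 / 264 = 0.101136 g/(s*kW)
SFC = 0.101136 * 3600 = 364.09 g/kWh


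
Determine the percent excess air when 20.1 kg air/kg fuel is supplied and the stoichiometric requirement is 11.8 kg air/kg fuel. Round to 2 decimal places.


Excess air = actual - stoichiometric = 20.1 - 11.8 = 8.30 kg/kg fuel
Excess air % = (excess / stoich) * 100 = (8.30 / 11.8) * 100 = 70.34%


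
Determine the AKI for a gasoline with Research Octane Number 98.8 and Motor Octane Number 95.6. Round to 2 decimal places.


AKI = (RON + MON) / 2
AKI = (98.8 + 95.6) / 2
AKI = 194.4 / 2 = 97.20


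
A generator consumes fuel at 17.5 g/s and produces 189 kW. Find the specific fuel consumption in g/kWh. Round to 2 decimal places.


SFC = (mf / BP) * 3600
Rate = 17.5 / 189 = 0.092593 g/(s*kW)
SFC = 0.092593 * 3600 = 333.33 g/kWh


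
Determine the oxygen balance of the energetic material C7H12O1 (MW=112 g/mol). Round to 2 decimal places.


OB = -1600 * (2C + H/2 - O) / MW
Inner = 2*7 + 12/2 - 1 = 19.00
OB = -1600 * 19.00 / 112 = -271.43%


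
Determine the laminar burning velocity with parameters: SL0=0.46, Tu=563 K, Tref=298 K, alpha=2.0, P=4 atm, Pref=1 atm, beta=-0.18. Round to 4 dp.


SL = SL0 * (Tu/Tref)^alpha * (P/Pref)^beta
T ratio = 563/298 = 1.88926174
(T ratio)^alpha = 1.88926174^2.0 = 3.569310
(P/Pref)^beta = 4^(-0.18) = 0.779165
SL = 0.46 * 3.569310 * 0.779165 = 1.2793 m/s


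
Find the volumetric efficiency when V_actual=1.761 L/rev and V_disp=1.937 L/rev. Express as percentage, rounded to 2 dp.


eta_v = (V_actual / V_disp) * 100
Ratio = 1.761 / 1.937 = 0.9091
eta_v = 0.9091 * 100 = 90.91%


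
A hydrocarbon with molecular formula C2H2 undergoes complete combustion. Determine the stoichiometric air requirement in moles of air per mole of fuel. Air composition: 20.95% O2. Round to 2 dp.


Balanced combustion: C2H2 + 2.5 O2 -> 2 CO2 + 1 H2O
O2 needed = C + H/4 = 2 + 2/4 = 2.50 moles
Air moles = O2 / 0.2095 = 2.50 / 0.2095 = 11.93 moles air


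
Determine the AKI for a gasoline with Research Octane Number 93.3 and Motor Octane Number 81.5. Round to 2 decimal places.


AKI = (RON + MON) / 2
AKI = (93.3 + 81.5) / 2
AKI = 174.8 / 2 = 87.40


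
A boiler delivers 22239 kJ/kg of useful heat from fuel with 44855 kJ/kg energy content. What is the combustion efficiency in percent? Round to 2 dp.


Efficiency = (Q_useful / Q_fuel) * 100
Efficiency = (22239 / 44855) * 100
Efficiency = 0.4958 * 100 = 49.58%


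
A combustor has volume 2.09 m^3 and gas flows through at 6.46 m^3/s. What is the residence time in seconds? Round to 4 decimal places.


tau = V / Q_flow
tau = 2.09 / 6.46 = 0.3235 s


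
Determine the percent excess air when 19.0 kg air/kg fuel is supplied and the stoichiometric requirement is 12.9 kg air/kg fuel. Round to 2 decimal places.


Excess air = actual - stoichiometric = 19.0 - 12.9 = 6.10 kg/kg fuel
Excess air % = (excess / stoich) * 100 = (6.10 / 12.9) * 100 = 47.29%


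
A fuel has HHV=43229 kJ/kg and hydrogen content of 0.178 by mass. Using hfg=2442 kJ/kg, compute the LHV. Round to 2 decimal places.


LHV = HHV - hfg * 9 * H
Water correction = 2442 * 9 * 0.178 = 3912.084 kJ/kg
LHV = 43229 - 3912.084 = 39316.92 kJ/kg


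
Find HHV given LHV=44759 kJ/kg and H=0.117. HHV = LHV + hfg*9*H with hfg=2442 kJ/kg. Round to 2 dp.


HHV = LHV + hfg * 9 * H
Water addition = 2442 * 9 * 0.117 = 2571.426 kJ/kg
HHV = 44759 + 2571.426 = 47330.43 kJ/kg


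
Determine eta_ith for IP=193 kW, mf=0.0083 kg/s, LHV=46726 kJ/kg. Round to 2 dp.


eta_ith = (IP / (mf * LHV)) * 100
Denominator = 0.0083 * 46726 = 387.8258 kW
eta_ith = (193 / 387.8258) * 100 = 49.76%


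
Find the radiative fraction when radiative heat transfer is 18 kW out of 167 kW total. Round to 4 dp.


f_rad = Q_rad / Q_total
f_rad = 18 / 167 = 0.1078


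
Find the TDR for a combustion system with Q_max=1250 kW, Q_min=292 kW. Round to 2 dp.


TDR = Q_max / Q_min
TDR = 1250 / 292 = 4.28


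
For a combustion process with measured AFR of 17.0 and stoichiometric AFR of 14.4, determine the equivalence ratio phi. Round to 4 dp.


phi = AFR_stoich / AFR_actual
phi = 14.4 / 17.0 = 0.8471


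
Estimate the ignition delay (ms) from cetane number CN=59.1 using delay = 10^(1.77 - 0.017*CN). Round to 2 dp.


delay = 10^(1.77 - 0.017*CN)
Exponent = 1.77 - 0.017*59.1 = 0.7653
delay = 10^0.7653 = 5.83 ms


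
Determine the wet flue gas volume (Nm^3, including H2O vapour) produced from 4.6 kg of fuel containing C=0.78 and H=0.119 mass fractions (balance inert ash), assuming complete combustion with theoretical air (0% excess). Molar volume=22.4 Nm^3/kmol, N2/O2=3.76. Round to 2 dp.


Per kg fuel: CO2 = (C/12 kmol)*22.4 = (0.78/12)*22.4 = 1.45600 Nm^3
Per kg fuel: H2O = (H/2 kmol)*22.4 = (0.119/2)*22.4 = 1.33280 Nm^3
O2 needed per kg fuel = C/12 + H/4 = 0.78/12 + 0.119/4 = 0.09475000 kmol
Per kg fuel: N2 = O2*3.76*22.4 = 0.09475000*3.76*22.4 = 7.98022 Nm^3
Total per kg = 1.45600 + 1.33280 + 7.98022 = 10.76902 Nm^3
Total = 10.76902 * 4.6 = 49.54 Nm^3


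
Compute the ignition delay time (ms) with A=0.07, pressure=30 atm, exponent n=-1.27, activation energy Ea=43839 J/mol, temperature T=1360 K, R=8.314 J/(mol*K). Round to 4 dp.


tau = A * P^n * exp(Ea/(R*T))
P^n = 30^(-1.27) = 0.01330626
Ea/(R*T) = 43839/(8.314*1360) = 3.877142
exp(Ea/(R*T)) = 48.286018
tau = 0.07 * 0.01330626 * 48.286018 = 0.0450 ms


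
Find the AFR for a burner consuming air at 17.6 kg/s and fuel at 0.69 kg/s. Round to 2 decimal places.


AFR = m_air / m_fuel
AFR = 17.6 / 0.69 = 25.51


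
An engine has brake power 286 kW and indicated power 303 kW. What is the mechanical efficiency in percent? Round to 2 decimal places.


eta_mech = (BP / IP) * 100
Ratio = 286 / 303 = 0.9439
eta_mech = 0.9439 * 100 = 94.39%


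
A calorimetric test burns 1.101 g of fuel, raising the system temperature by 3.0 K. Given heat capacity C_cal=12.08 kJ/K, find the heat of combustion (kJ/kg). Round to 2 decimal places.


Hc = C_cal * delta_T / m_fuel
Q_released = 12.08 * 3.0 = 36.2400 kJ
m_fuel = 1.101 g = 1.101/1000 kg = 0.001101 kg
Hc = 36.2400 / 0.001101 = 32915.53 kJ/kg


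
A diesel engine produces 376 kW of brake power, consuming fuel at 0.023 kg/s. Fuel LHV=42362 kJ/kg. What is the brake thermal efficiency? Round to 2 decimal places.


eta_BTE = (BP / (mf * LHV)) * 100
Denominator = 0.023 * 42362 = 974.3260 kW
eta_BTE = (376 / 974.3260) * 100 = 38.59%


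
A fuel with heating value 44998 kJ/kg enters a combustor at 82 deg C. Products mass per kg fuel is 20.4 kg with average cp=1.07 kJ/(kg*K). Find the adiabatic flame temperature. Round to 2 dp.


T_ad = T_in + Hc / (m_p * cp)
Denominator = 20.4 * 1.07 = 21.8280
Temperature rise = 44998 / 21.8280 = 2061.48 K
T_ad = 82 + 2061.48 = 2143.48 deg C


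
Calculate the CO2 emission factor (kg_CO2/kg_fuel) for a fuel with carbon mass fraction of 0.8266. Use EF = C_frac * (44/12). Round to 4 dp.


EF = C_frac * (M_CO2 / M_C)
EF = 0.8266 * (44/12)
EF = 0.8266 * 3.666667 = 3.0309 kg_CO2/kg_fuel


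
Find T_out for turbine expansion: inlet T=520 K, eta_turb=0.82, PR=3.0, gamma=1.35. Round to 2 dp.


T_out = T_in * (1 - eta * (1 - PR^(-(gamma-1)/gamma)))
Exponent = -(1.35-1)/1.35 = -0.25925926
PR^exp = 3.0^(-0.25925926) = 0.75214556
Factor = 1 - 0.82*(1 - 0.75214556) = 0.79675936
T_out = 520 * 0.79675936 = 414.31 K


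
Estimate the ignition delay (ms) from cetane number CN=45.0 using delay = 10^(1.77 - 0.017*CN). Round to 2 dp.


delay = 10^(1.77 - 0.017*CN)
Exponent = 1.77 - 0.017*45.0 = 1.0050
delay = 10^1.0050 = 10.12 ms


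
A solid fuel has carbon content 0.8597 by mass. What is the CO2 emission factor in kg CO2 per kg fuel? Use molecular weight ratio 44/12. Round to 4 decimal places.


EF = C_frac * (M_CO2 / M_C)
EF = 0.8597 * (44/12)
EF = 0.8597 * 3.666667 = 3.1522 kg_CO2/kg_fuel


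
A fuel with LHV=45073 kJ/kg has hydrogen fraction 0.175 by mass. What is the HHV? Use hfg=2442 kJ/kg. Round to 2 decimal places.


HHV = LHV + hfg * 9 * H
Water addition = 2442 * 9 * 0.175 = 3846.150 kJ/kg
HHV = 45073 + 3846.150 = 48919.15 kJ/kg


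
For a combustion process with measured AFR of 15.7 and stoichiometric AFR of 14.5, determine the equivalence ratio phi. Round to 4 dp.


phi = AFR_stoich / AFR_actual
phi = 14.5 / 15.7 = 0.9236


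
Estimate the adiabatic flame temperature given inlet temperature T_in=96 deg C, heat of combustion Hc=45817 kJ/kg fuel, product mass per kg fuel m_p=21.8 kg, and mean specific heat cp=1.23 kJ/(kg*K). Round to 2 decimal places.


T_ad = T_in + Hc / (m_p * cp)
Denominator = 21.8 * 1.23 = 26.8140
Temperature rise = 45817 / 26.8140 = 1708.70 K
T_ad = 96 + 1708.70 = 1804.70 deg C


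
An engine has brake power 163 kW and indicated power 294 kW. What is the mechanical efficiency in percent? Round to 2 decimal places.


eta_mech = (BP / IP) * 100
Ratio = 163 / 294 = 0.5544
eta_mech = 0.5544 * 100 = 55.44%


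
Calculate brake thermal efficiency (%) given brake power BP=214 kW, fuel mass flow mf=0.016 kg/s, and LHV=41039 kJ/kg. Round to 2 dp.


eta_BTE = (BP / (mf * LHV)) * 100
Denominator = 0.016 * 41039 = 656.6240 kW
eta_BTE = (214 / 656.6240) * 100 = 32.59%


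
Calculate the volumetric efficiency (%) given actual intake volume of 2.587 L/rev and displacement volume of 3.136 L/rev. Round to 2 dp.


eta_v = (V_actual / V_disp) * 100
Ratio = 2.587 / 3.136 = 0.8249
eta_v = 0.8249 * 100 = 82.49%


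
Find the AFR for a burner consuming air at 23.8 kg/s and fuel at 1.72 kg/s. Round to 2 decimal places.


AFR = m_air / m_fuel
AFR = 23.8 / 1.72 = 13.84


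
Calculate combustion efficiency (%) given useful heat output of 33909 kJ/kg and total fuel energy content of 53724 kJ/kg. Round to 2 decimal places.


Efficiency = (Q_useful / Q_fuel) * 100
Efficiency = (33909 / 53724) * 100
Efficiency = 0.6312 * 100 = 63.12%


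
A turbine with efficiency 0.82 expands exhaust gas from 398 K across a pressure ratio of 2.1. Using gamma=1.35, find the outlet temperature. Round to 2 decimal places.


T_out = T_in * (1 - eta * (1 - PR^(-(gamma-1)/gamma)))
Exponent = -(1.35-1)/1.35 = -0.25925926
PR^exp = 2.1^(-0.25925926) = 0.82501466
Factor = 1 - 0.82*(1 - 0.82501466) = 0.85651202
T_out = 398 * 0.85651202 = 340.89 K


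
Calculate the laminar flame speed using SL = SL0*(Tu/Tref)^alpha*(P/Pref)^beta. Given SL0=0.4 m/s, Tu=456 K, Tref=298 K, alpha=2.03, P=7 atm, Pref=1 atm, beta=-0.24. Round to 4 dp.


SL = SL0 * (Tu/Tref)^alpha * (P/Pref)^beta
T ratio = 456/298 = 1.53020134
(T ratio)^alpha = 1.53020134^2.03 = 2.371590
(P/Pref)^beta = 7^(-0.24) = 0.626869
SL = 0.4 * 2.371590 * 0.626869 = 0.5947 m/s


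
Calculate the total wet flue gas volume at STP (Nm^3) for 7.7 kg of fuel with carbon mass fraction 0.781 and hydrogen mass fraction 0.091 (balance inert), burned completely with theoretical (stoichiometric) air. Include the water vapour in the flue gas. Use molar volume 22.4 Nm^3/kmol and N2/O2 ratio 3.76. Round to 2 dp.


Per kg fuel: CO2 = (C/12 kmol)*22.4 = (0.781/12)*22.4 = 1.45787 Nm^3
Per kg fuel: H2O = (H/2 kmol)*22.4 = (0.091/2)*22.4 = 1.01920 Nm^3
O2 needed per kg fuel = C/12 + H/4 = 0.781/12 + 0.091/4 = 0.08783333 kmol
Per kg fuel: N2 = O2*3.76*22.4 = 0.08783333*3.76*22.4 = 7.39767 Nm^3
Total per kg = 1.45787 + 1.01920 + 7.39767 = 9.87474 Nm^3
Total = 9.87474 * 7.7 = 76.04 Nm^3


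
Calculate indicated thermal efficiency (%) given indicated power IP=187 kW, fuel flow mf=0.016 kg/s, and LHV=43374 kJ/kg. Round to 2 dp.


eta_ith = (IP / (mf * LHV)) * 100
Denominator = 0.016 * 43374 = 693.9840 kW
eta_ith = (187 / 693.9840) * 100 = 26.95%


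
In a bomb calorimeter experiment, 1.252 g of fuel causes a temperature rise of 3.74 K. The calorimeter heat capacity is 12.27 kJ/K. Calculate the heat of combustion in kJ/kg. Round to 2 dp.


Hc = C_cal * delta_T / m_fuel
Q_released = 12.27 * 3.74 = 45.8898 kJ
m_fuel = 1.252 g = 1.252/1000 kg = 0.001252 kg
Hc = 45.8898 / 0.001252 = 36653.19 kJ/kg


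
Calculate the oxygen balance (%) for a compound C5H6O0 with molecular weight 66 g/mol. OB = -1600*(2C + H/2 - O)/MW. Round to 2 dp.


OB = -1600 * (2C + H/2 - O) / MW
Inner = 2*5 + 6/2 - 0 = 13.00
OB = -1600 * 13.00 / 66 = -315.15%


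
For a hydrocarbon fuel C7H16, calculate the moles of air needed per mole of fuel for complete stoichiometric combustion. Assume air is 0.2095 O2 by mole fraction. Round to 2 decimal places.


Balanced combustion: C7H16 + 11 O2 -> 7 CO2 + 8 H2O
O2 needed = C + H/4 = 7 + 16/4 = 11.00 moles
Air moles = O2 / 0.2095 = 11.00 / 0.2095 = 52.51 moles air


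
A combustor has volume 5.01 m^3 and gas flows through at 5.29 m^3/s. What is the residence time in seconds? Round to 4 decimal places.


tau = V / Q_flow
tau = 5.01 / 5.29 = 0.9471 s


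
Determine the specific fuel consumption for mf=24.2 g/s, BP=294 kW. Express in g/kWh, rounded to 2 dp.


SFC = (mf / BP) * 3600
Rate = 24.2 / 294 = 0.082313 g/(s*kW)
SFC = 0.082313 * 3600 = 296.33 g/kWh


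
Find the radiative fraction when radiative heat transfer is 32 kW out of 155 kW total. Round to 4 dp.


f_rad = Q_rad / Q_total
f_rad = 32 / 155 = 0.2065


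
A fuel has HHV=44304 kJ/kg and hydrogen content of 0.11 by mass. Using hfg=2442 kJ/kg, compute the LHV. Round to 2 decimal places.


LHV = HHV - hfg * 9 * H
Water correction = 2442 * 9 * 0.11 = 2417.580 kJ/kg
LHV = 44304 - 2417.580 = 41886.42 kJ/kg


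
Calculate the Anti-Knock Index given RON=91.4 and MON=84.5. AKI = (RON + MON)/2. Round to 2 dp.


AKI = (RON + MON) / 2
AKI = (91.4 + 84.5) / 2
AKI = 175.9 / 2 = 87.95


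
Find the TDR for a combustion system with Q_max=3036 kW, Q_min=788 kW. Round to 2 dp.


TDR = Q_max / Q_min
TDR = 3036 / 788 = 3.85


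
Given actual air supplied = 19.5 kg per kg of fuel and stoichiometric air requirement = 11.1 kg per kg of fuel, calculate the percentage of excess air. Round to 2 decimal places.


Excess air = actual - stoichiometric = 19.5 - 11.1 = 8.40 kg/kg fuel
Excess air % = (excess / stoich) * 100 = (8.40 / 11.1) * 100 = 75.68%


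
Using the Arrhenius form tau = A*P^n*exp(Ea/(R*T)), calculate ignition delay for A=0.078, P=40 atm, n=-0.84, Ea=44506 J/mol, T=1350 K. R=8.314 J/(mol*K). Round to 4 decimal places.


tau = A * P^n * exp(Ea/(R*T))
P^n = 40^(-0.84) = 0.04510967
Ea/(R*T) = 44506/(8.314*1350) = 3.965288
exp(Ea/(R*T)) = 52.735474
tau = 0.078 * 0.04510967 * 52.735474 = 0.1856 ms


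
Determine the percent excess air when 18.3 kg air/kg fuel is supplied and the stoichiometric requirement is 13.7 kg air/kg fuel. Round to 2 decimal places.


Excess air = actual - stoichiometric = 18.3 - 13.7 = 4.60 kg/kg fuel
Excess air % = (excess / stoich) * 100 = (4.60 / 13.7) * 100 = 33.58%


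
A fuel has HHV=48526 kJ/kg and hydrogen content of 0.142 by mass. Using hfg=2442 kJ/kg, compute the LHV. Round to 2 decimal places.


LHV = HHV - hfg * 9 * H
Water correction = 2442 * 9 * 0.142 = 3120.876 kJ/kg
LHV = 48526 - 3120.876 = 45405.12 kJ/kg


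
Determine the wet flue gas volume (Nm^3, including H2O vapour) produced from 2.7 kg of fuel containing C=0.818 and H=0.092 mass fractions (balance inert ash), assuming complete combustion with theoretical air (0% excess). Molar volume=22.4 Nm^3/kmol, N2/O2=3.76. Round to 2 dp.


Per kg fuel: CO2 = (C/12 kmol)*22.4 = (0.818/12)*22.4 = 1.52693 Nm^3
Per kg fuel: H2O = (H/2 kmol)*22.4 = (0.092/2)*22.4 = 1.03040 Nm^3
O2 needed per kg fuel = C/12 + H/4 = 0.818/12 + 0.092/4 = 0.09116667 kmol
Per kg fuel: N2 = O2*3.76*22.4 = 0.09116667*3.76*22.4 = 7.67842 Nm^3
Total per kg = 1.52693 + 1.03040 + 7.67842 = 10.23575 Nm^3
Total = 10.23575 * 2.7 = 27.64 Nm^3


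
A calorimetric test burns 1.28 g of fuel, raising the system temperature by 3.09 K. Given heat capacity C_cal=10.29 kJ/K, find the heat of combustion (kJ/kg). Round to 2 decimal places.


Hc = C_cal * delta_T / m_fuel
Q_released = 10.29 * 3.09 = 31.7961 kJ
m_fuel = 1.28 g = 1.28/1000 kg = 0.001280 kg
Hc = 31.7961 / 0.001280 = 24840.70 kJ/kg


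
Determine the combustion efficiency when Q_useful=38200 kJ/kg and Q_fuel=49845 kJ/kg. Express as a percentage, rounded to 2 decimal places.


Efficiency = (Q_useful / Q_fuel) * 100
Efficiency = (38200 / 49845) * 100
Efficiency = 0.7664 * 100 = 76.64%


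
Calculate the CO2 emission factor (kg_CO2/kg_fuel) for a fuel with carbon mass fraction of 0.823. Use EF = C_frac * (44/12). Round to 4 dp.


EF = C_frac * (M_CO2 / M_C)
EF = 0.823 * (44/12)
EF = 0.823 * 3.666667 = 3.0177 kg_CO2/kg_fuel


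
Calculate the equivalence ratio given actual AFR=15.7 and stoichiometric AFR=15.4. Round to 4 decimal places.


phi = AFR_stoich / AFR_actual
phi = 15.4 / 15.7 = 0.9809


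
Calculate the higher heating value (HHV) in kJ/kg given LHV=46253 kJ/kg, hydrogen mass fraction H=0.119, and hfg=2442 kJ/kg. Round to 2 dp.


HHV = LHV + hfg * 9 * H
Water addition = 2442 * 9 * 0.119 = 2615.382 kJ/kg
HHV = 46253 + 2615.382 = 48868.38 kJ/kg


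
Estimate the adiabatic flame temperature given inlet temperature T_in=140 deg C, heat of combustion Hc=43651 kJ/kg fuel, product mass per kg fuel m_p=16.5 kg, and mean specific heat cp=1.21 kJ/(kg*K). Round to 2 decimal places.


T_ad = T_in + Hc / (m_p * cp)
Denominator = 16.5 * 1.21 = 19.9650
Temperature rise = 43651 / 19.9650 = 2186.38 K
T_ad = 140 + 2186.38 = 2326.38 deg C


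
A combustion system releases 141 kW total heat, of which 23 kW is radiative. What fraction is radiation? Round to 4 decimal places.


f_rad = Q_rad / Q_total
f_rad = 23 / 141 = 0.1631


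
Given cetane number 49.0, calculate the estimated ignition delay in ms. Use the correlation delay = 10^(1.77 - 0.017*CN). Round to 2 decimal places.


delay = 10^(1.77 - 0.017*CN)
Exponent = 1.77 - 0.017*49.0 = 0.9370
delay = 10^0.9370 = 8.65 ms


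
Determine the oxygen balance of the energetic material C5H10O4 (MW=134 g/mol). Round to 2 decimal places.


OB = -1600 * (2C + H/2 - O) / MW
Inner = 2*5 + 10/2 - 4 = 11.00
OB = -1600 * 11.00 / 134 = -131.34%


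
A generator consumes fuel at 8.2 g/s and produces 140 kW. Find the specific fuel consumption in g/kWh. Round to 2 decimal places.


SFC = (mf / BP) * 3600
Rate = 8.2 / 140 = 0.058571 g/(s*kW)
SFC = 0.058571 * 3600 = 210.86 g/kWh


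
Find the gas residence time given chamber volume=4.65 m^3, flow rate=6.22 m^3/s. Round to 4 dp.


tau = V / Q_flow
tau = 4.65 / 6.22 = 0.7476 s


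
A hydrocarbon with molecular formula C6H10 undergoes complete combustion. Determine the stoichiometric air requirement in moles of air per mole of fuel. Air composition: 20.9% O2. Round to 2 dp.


Balanced combustion: C6H10 + 8.5 O2 -> 6 CO2 + 5 H2O
O2 needed = C + H/4 = 6 + 10/4 = 8.50 moles
Air moles = O2 / 0.209 = 8.50 / 0.209 = 40.67 moles air


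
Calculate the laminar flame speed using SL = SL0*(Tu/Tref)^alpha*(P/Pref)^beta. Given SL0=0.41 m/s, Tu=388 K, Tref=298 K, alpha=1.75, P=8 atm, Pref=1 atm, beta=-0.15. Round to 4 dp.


SL = SL0 * (Tu/Tref)^alpha * (P/Pref)^beta
T ratio = 388/298 = 1.30201342
(T ratio)^alpha = 1.30201342^1.75 = 1.587000
(P/Pref)^beta = 8^(-0.15) = 0.732043
SL = 0.41 * 1.587000 * 0.732043 = 0.4763 m/s


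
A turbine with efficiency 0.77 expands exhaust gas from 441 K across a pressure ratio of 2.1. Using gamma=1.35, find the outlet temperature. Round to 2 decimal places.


T_out = T_in * (1 - eta * (1 - PR^(-(gamma-1)/gamma)))
Exponent = -(1.35-1)/1.35 = -0.25925926
PR^exp = 2.1^(-0.25925926) = 0.82501466
Factor = 1 - 0.77*(1 - 0.82501466) = 0.86526129
T_out = 441 * 0.86526129 = 381.58 K


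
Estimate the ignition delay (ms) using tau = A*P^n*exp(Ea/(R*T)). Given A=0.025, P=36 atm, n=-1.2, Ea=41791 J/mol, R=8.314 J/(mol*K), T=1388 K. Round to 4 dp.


tau = A * P^n * exp(Ea/(R*T))
P^n = 36^(-1.2) = 0.01356554
Ea/(R*T) = 41791/(8.314*1388) = 3.621457
exp(Ea/(R*T)) = 37.391991
tau = 0.025 * 0.01356554 * 37.391991 = 0.0127 ms


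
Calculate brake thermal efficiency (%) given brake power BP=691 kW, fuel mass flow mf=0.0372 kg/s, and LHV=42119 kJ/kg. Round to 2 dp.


eta_BTE = (BP / (mf * LHV)) * 100
Denominator = 0.0372 * 42119 = 1566.8268 kW
eta_BTE = (691 / 1566.8268) * 100 = 44.10%


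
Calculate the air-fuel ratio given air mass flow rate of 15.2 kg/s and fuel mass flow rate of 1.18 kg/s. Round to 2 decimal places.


AFR = m_air / m_fuel
AFR = 15.2 / 1.18 = 12.88


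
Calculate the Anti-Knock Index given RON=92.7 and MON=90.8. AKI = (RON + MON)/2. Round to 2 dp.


AKI = (RON + MON) / 2
AKI = (92.7 + 90.8) / 2
AKI = 183.5 / 2 = 91.75


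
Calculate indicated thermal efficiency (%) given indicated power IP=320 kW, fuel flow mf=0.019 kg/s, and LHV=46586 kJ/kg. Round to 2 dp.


eta_ith = (IP / (mf * LHV)) * 100
Denominator = 0.019 * 46586 = 885.1340 kW
eta_ith = (320 / 885.1340) * 100 = 36.15%


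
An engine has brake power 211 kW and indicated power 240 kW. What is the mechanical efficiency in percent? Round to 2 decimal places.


eta_mech = (BP / IP) * 100
Ratio = 211 / 240 = 0.8792
eta_mech = 0.8792 * 100 = 87.92%


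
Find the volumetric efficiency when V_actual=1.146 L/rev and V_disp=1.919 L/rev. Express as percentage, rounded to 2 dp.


eta_v = (V_actual / V_disp) * 100
Ratio = 1.146 / 1.919 = 0.5972
eta_v = 0.5972 * 100 = 59.72%


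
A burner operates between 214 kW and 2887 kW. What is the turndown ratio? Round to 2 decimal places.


TDR = Q_max / Q_min
TDR = 2887 / 214 = 13.49


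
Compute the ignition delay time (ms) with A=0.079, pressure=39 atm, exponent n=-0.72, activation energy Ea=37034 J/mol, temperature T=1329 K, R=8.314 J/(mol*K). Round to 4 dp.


tau = A * P^n * exp(Ea/(R*T))
P^n = 39^(-0.72) = 0.07152098
Ea/(R*T) = 37034/(8.314*1329) = 3.351704
exp(Ea/(R*T)) = 28.551336
tau = 0.079 * 0.07152098 * 28.551336 = 0.1613 ms


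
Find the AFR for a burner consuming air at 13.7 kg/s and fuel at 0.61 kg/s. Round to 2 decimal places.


AFR = m_air / m_fuel
AFR = 13.7 / 0.61 = 22.46


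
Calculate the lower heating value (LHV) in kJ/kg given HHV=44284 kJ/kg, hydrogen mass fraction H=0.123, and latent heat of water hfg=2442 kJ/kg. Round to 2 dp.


LHV = HHV - hfg * 9 * H
Water correction = 2442 * 9 * 0.123 = 2703.294 kJ/kg
LHV = 44284 - 2703.294 = 41580.71 kJ/kg


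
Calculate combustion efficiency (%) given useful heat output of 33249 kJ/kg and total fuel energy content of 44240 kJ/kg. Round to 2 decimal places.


Efficiency = (Q_useful / Q_fuel) * 100
Efficiency = (33249 / 44240) * 100
Efficiency = 0.7516 * 100 = 75.16%


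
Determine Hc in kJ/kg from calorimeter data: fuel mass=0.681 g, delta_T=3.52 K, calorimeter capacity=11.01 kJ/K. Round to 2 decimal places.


Hc = C_cal * delta_T / m_fuel
Q_released = 11.01 * 3.52 = 38.7552 kJ
m_fuel = 0.681 g = 0.681/1000 kg = 0.000681 kg
Hc = 38.7552 / 0.000681 = 56909.25 kJ/kg


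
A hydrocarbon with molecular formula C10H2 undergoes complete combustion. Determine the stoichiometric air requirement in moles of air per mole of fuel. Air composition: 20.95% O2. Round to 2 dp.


Balanced combustion: C10H2 + 10.5 O2 -> 10 CO2 + 1 H2O
O2 needed = C + H/4 = 10 + 2/4 = 10.50 moles
Air moles = O2 / 0.2095 = 10.50 / 0.2095 = 50.12 moles air


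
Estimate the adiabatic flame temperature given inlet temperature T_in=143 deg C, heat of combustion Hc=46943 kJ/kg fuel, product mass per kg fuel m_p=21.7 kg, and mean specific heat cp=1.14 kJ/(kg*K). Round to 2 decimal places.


T_ad = T_in + Hc / (m_p * cp)
Denominator = 21.7 * 1.14 = 24.7380
Temperature rise = 46943 / 24.7380 = 1897.61 K
T_ad = 143 + 1897.61 = 2040.61 deg C


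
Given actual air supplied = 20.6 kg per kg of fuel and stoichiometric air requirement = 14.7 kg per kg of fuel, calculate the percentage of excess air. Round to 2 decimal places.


Excess air = actual - stoichiometric = 20.6 - 14.7 = 5.90 kg/kg fuel
Excess air % = (excess / stoich) * 100 = (5.90 / 14.7) * 100 = 40.14%


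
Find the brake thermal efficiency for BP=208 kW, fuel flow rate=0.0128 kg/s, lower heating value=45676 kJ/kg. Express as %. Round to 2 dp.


eta_BTE = (BP / (mf * LHV)) * 100
Denominator = 0.0128 * 45676 = 584.6528 kW
eta_BTE = (208 / 584.6528) * 100 = 35.58%


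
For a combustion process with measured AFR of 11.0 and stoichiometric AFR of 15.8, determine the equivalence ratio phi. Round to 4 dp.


phi = AFR_stoich / AFR_actual
phi = 15.8 / 11.0 = 1.4364


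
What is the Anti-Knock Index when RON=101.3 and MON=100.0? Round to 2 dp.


AKI = (RON + MON) / 2
AKI = (101.3 + 100.0) / 2
AKI = 201.3 / 2 = 100.65


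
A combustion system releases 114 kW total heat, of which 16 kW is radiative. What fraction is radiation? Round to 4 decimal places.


f_rad = Q_rad / Q_total
f_rad = 16 / 114 = 0.1404


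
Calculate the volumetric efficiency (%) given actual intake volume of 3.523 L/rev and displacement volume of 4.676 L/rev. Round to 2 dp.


eta_v = (V_actual / V_disp) * 100
Ratio = 3.523 / 4.676 = 0.7534
eta_v = 0.7534 * 100 = 75.34%


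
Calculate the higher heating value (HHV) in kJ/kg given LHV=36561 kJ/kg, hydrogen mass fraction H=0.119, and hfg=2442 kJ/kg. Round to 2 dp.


HHV = LHV + hfg * 9 * H
Water addition = 2442 * 9 * 0.119 = 2615.382 kJ/kg
HHV = 36561 + 2615.382 = 39176.38 kJ/kg


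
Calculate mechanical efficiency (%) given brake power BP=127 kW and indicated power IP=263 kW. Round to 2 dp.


eta_mech = (BP / IP) * 100
Ratio = 127 / 263 = 0.4829
eta_mech = 0.4829 * 100 = 48.29%


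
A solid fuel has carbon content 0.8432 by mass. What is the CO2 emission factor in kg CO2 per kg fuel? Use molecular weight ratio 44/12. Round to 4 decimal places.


EF = C_frac * (M_CO2 / M_C)
EF = 0.8432 * (44/12)
EF = 0.8432 * 3.666667 = 3.0917 kg_CO2/kg_fuel


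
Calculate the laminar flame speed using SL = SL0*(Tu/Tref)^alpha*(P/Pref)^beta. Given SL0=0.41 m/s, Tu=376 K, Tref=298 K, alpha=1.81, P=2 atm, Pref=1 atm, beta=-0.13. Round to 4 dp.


SL = SL0 * (Tu/Tref)^alpha * (P/Pref)^beta
T ratio = 376/298 = 1.26174497
(T ratio)^alpha = 1.26174497^1.81 = 1.523206
(P/Pref)^beta = 2^(-0.13) = 0.913831
SL = 0.41 * 1.523206 * 0.913831 = 0.5707 m/s


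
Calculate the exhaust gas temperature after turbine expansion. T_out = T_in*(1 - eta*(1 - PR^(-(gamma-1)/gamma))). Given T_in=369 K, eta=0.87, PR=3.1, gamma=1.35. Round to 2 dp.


T_out = T_in * (1 - eta * (1 - PR^(-(gamma-1)/gamma)))
Exponent = -(1.35-1)/1.35 = -0.25925926
PR^exp = 3.1^(-0.25925926) = 0.74577862
Factor = 1 - 0.87*(1 - 0.74577862) = 0.77882740
T_out = 369 * 0.77882740 = 287.39 K


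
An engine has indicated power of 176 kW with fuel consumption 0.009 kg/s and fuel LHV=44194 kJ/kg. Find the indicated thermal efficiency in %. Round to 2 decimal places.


eta_ith = (IP / (mf * LHV)) * 100
Denominator = 0.009 * 44194 = 397.7460 kW
eta_ith = (176 / 397.7460) * 100 = 44.25%


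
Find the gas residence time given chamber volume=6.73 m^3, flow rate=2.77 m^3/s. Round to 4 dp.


tau = V / Q_flow
tau = 6.73 / 2.77 = 2.4296 s


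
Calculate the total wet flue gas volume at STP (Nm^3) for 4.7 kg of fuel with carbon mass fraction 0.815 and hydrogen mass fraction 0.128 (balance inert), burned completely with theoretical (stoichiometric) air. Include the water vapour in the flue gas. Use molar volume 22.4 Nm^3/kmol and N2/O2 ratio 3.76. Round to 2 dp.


Per kg fuel: CO2 = (C/12 kmol)*22.4 = (0.815/12)*22.4 = 1.52133 Nm^3
Per kg fuel: H2O = (H/2 kmol)*22.4 = (0.128/2)*22.4 = 1.43360 Nm^3
O2 needed per kg fuel = C/12 + H/4 = 0.815/12 + 0.128/4 = 0.09991667 kmol
Per kg fuel: N2 = O2*3.76*22.4 = 0.09991667*3.76*22.4 = 8.41538 Nm^3
Total per kg = 1.52133 + 1.43360 + 8.41538 = 11.37031 Nm^3
Total = 11.37031 * 4.7 = 53.44 Nm^3


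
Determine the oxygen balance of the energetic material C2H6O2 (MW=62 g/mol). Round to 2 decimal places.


OB = -1600 * (2C + H/2 - O) / MW
Inner = 2*2 + 6/2 - 2 = 5.00
OB = -1600 * 5.00 / 62 = -129.03%


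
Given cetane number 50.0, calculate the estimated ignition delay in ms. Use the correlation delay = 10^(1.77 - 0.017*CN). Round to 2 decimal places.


delay = 10^(1.77 - 0.017*CN)
Exponent = 1.77 - 0.017*50.0 = 0.9200
delay = 10^0.9200 = 8.32 ms


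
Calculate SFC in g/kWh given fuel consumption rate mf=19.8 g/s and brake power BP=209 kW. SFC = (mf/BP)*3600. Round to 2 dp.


SFC = (mf / BP) * 3600
Rate = 19.8 / 209 = 0.094737 g/(s*kW)
SFC = 0.094737 * 3600 = 341.05 g/kWh


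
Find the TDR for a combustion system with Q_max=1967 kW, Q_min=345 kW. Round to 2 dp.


TDR = Q_max / Q_min
TDR = 1967 / 345 = 5.70


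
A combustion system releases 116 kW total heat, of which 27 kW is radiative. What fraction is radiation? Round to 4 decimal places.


f_rad = Q_rad / Q_total
f_rad = 27 / 116 = 0.2328


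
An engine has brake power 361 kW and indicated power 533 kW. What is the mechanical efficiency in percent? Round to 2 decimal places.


eta_mech = (BP / IP) * 100
Ratio = 361 / 533 = 0.6773
eta_mech = 0.6773 * 100 = 67.73%


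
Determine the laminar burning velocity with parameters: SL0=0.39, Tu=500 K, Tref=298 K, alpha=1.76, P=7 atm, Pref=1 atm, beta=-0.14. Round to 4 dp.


SL = SL0 * (Tu/Tref)^alpha * (P/Pref)^beta
T ratio = 500/298 = 1.67785235
(T ratio)^alpha = 1.67785235^1.76 = 2.486375
(P/Pref)^beta = 7^(-0.14) = 0.761529
SL = 0.39 * 2.486375 * 0.761529 = 0.7384 m/s


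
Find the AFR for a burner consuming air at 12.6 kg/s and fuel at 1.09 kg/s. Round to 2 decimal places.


AFR = m_air / m_fuel
AFR = 12.6 / 1.09 = 11.56


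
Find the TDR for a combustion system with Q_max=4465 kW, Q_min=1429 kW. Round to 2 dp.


TDR = Q_max / Q_min
TDR = 4465 / 1429 = 3.12


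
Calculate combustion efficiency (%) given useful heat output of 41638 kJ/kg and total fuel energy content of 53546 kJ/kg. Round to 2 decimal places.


Efficiency = (Q_useful / Q_fuel) * 100
Efficiency = (41638 / 53546) * 100
Efficiency = 0.7776 * 100 = 77.76%


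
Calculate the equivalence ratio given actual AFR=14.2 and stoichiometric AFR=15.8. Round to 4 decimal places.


phi = AFR_stoich / AFR_actual
phi = 15.8 / 14.2 = 1.1127


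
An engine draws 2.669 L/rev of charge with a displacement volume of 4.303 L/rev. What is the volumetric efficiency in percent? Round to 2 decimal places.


eta_v = (V_actual / V_disp) * 100
Ratio = 2.669 / 4.303 = 0.6203
eta_v = 0.6203 * 100 = 62.03%


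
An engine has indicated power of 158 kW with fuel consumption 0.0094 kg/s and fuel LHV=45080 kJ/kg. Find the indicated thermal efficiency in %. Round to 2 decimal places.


eta_ith = (IP / (mf * LHV)) * 100
Denominator = 0.0094 * 45080 = 423.7520 kW
eta_ith = (158 / 423.7520) * 100 = 37.29%


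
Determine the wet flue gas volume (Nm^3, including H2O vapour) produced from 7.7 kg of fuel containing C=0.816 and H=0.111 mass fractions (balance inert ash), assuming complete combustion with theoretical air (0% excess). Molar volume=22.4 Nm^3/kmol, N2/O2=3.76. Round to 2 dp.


Per kg fuel: CO2 = (C/12 kmol)*22.4 = (0.816/12)*22.4 = 1.52320 Nm^3
Per kg fuel: H2O = (H/2 kmol)*22.4 = (0.111/2)*22.4 = 1.24320 Nm^3
O2 needed per kg fuel = C/12 + H/4 = 0.816/12 + 0.111/4 = 0.09575000 kmol
Per kg fuel: N2 = O2*3.76*22.4 = 0.09575000*3.76*22.4 = 8.06445 Nm^3
Total per kg = 1.52320 + 1.24320 + 8.06445 = 10.83085 Nm^3
Total = 10.83085 * 7.7 = 83.40 Nm^3
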